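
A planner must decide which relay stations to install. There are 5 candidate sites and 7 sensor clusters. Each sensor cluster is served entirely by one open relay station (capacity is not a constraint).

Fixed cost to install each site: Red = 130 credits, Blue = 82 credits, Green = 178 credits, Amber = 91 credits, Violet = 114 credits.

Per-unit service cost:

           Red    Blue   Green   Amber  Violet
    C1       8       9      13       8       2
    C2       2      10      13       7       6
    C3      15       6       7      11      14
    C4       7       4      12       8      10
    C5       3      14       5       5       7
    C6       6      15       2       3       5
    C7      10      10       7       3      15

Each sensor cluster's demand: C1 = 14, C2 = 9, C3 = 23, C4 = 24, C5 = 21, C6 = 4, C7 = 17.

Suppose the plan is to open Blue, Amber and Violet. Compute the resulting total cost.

Total cost: 771

Each sensor cluster is assigned to its cheapest site among the open ones.
{Blue, Amber, Violet}: C1→Violet 2·14=28, C2→Violet 6·9=54, C3→Blue 6·23=138, C4→Blue 4·24=96, C5→Amber 5·21=105, C6→Amber 3·4=12, C7→Amber 3·17=51. Service 484; fixed 287; total 771.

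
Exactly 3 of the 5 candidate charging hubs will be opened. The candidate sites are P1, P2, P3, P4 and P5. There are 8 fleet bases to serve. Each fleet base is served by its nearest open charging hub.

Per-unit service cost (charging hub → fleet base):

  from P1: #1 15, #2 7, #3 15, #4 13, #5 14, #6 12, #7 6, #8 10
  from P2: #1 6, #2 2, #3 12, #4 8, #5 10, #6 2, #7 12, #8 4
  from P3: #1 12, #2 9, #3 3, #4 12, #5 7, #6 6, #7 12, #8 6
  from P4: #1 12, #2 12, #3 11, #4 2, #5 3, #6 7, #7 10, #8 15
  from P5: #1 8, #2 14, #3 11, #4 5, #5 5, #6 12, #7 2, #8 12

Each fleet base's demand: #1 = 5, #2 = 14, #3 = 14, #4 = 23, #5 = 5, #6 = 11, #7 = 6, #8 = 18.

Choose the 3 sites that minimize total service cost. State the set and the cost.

With exactly 3 open, each fleet base uses its cheapest among the chosen.
{P2, P3, P4}: #1→P2 6·5=30, #2→P2 2·14=28, #3→P3 3·14=42, #4→P4 2·23=46, #5→P4 3·5=15, #6→P2 2·11=22, #7→P4 10·6=60, #8→P2 4·18=72. Service cost 315.
{P2, P3, P5}: service cost 346
{P2, P4, P5}: service cost 379
Among all 10 size-3 choices, {P2, P3, P4} is lowest.

Choose P2, P3 and P4; total service cost 315.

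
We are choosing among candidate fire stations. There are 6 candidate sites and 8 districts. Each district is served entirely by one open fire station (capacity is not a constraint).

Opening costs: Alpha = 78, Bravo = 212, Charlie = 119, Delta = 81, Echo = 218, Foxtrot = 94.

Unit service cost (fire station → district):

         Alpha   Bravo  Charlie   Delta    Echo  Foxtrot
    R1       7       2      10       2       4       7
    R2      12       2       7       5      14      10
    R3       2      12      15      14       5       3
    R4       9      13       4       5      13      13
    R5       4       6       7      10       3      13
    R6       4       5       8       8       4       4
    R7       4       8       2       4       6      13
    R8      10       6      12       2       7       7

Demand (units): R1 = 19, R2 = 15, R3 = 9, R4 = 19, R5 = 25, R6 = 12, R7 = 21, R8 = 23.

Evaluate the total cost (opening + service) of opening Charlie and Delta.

Each district is assigned to its cheapest site among the open ones.
{Charlie, Delta}: R1→Delta 2·19=38, R2→Delta 5·15=75, R3→Delta 14·9=126, R4→Charlie 4·19=76, R5→Charlie 7·25=175, R6→Charlie 8·12=96, R7→Charlie 2·21=42, R8→Delta 2·23=46. Service 674; fixed 200; total 874.

Total cost: 874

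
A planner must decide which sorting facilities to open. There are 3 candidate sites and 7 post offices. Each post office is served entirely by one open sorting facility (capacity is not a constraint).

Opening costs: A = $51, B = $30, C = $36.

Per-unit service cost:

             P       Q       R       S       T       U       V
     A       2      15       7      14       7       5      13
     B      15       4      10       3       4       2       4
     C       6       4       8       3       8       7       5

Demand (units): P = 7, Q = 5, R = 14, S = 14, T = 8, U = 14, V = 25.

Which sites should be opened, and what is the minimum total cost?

Open A and B; minimum total cost 415.

For any fixed open set, each post office goes to its cheapest open site; total = fixed + service.
{A, B}: P→A 2·7=14, Q→B 4·5=20, R→A 7·14=98, S→B 3·14=42, T→B 4·8=32, U→B 2·14=28, V→B 4·25=100. Service 334; fixed 81; total 415.
{B, C}: P→C 6·7=42, Q→B 4·5=20, R→C 8·14=112, S→B 3·14=42, T→B 4·8=32, U→B 2·14=28, V→B 4·25=100. Service 376; fixed 66; total 442.
{A, B, C}: service 334 + fixed 117 = 451
{B}: P→B 15·7=105, Q→B 4·5=20, R→B 10·14=140, S→B 3·14=42, T→B 4·8=32, U→B 2·14=28, V→B 4·25=100. Service 467; fixed 30; total 497.
(All 7 nonempty subsets were checked; A and B is lowest.)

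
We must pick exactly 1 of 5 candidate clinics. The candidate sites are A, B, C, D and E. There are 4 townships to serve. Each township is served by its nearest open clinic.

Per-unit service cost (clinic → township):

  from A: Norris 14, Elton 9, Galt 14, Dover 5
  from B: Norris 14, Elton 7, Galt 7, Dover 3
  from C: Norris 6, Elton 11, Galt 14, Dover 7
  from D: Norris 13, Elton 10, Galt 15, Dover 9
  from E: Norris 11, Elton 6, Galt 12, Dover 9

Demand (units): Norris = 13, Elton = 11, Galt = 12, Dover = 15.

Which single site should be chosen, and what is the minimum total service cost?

Choose B only; total service cost 388.

With exactly 1 open, each township uses its cheapest among the chosen.
{B}: Norris→B 14·13=182, Elton→B 7·11=77, Galt→B 7·12=84, Dover→B 3·15=45. Service cost 388.
{C}: service cost 472
{E}: service cost 488
Among all 5 size-1 choices, {B} is lowest.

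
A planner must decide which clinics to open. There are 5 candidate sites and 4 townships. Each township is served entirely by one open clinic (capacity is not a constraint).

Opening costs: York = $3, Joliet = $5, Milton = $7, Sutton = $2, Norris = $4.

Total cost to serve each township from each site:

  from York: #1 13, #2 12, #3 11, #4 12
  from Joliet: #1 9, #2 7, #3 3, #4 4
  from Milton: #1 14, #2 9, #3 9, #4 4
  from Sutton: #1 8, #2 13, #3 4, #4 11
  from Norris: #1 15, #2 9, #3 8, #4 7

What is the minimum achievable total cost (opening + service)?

Minimum total cost: 28

For any fixed open set, each township goes to its cheapest open site; total = fixed + service.
{Joliet}: #1→Joliet 9, #2→Joliet 7, #3→Joliet 3, #4→Joliet 4. Service 23; fixed 5; total 28.
{Joliet, Sutton}: #1→Sutton 8, #2→Joliet 7, #3→Joliet 3, #4→Joliet 4. Service 22; fixed 7; total 29.
{York, Joliet}: #1→Joliet 9, #2→Joliet 7, #3→Joliet 3, #4→Joliet 4. Service 23; fixed 8; total 31.
{York, Joliet, Milton, Sutton, Norris}: #1→Sutton 8, #2→Joliet 7, #3→Joliet 3, #4→Joliet 4. Service 22; fixed 21; total 43.
No other subset beats 28.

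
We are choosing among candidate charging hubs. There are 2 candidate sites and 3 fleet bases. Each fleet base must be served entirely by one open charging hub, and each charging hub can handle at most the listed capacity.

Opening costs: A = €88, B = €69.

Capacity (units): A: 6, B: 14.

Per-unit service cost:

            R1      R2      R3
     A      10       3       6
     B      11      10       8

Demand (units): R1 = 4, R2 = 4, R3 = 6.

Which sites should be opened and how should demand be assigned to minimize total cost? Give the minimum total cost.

Open {B}: R1→B 11·4=44, R2→B 10·4=40, R3→B 8·6=48.
Loads: B carries 14/14. Service 132; fixed 69; total 201.
Next best feasible plan costs 261.

Minimum total cost: 201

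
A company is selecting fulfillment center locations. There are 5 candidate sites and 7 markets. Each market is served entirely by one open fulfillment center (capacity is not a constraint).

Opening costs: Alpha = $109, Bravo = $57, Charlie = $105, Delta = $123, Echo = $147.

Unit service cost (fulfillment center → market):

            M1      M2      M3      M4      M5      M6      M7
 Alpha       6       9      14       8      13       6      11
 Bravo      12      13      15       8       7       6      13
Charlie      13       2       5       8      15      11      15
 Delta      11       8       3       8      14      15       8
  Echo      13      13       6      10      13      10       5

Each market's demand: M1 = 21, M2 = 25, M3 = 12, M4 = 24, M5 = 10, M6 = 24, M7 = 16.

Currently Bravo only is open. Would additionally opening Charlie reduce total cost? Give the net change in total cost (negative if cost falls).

Yes — net change −290 (cost falls by 290).

Current service cost with {Bravo}: 1371.
Adding Charlie: each market re-picks its cheapest; new service cost 976, saving 395.
Extra fixed cost: 105. Net change = 105 − 395 = -290.
(Totals: 1428 → 1138.)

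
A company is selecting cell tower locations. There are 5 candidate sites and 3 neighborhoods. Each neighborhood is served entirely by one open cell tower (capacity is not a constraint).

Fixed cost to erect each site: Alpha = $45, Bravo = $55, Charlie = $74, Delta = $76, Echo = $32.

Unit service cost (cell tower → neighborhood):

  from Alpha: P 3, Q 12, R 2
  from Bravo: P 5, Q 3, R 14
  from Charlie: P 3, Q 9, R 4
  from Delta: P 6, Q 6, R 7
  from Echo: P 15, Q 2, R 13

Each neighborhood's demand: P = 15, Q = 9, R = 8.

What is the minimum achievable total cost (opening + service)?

Minimum total cost: 156

For any fixed open set, each neighborhood goes to its cheapest open site; total = fixed + service.
{Alpha, Echo}: P→Alpha 3·15=45, Q→Echo 2·9=18, R→Alpha 2·8=16. Service 79; fixed 77; total 156.
{Alpha, Bravo}: P→Alpha 3·15=45, Q→Bravo 3·9=27, R→Alpha 2·8=16. Service 88; fixed 100; total 188.
{Charlie, Echo}: service 95 + fixed 106 = 201
{Alpha, Bravo, Charlie, Delta, Echo}: P→Alpha 3·15=45, Q→Echo 2·9=18, R→Alpha 2·8=16. Service 79; fixed 282; total 361.
No other subset beats 156.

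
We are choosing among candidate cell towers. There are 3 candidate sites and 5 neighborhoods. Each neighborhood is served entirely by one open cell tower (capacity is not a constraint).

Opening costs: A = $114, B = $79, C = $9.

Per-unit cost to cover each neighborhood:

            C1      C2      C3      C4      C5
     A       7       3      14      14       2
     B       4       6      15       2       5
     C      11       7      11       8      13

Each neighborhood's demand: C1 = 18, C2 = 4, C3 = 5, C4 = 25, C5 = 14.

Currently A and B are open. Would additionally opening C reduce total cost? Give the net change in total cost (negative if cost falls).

Current service cost with {A, B}: 232.
Adding C: each neighborhood re-picks its cheapest; new service cost 217, saving 15.
Extra fixed cost: 9. Net change = 9 − 15 = -6.
(Totals: 425 → 419.)

Yes — net change −6 (cost falls by 6).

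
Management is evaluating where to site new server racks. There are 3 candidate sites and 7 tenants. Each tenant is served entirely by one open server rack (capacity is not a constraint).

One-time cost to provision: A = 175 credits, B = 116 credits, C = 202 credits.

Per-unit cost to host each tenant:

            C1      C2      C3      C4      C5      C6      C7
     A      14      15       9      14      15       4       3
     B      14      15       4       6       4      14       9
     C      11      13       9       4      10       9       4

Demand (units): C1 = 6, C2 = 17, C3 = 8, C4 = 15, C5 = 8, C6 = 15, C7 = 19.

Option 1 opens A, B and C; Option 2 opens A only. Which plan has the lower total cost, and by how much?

Option 1: {A, B, C}: C1→C 11·6=66, C2→C 13·17=221, C3→B 4·8=32, C4→C 4·15=60, C5→B 4·8=32, C6→A 4·15=60, C7→A 3·19=57. Service 528; fixed 493; total 1021.
Option 2: {A}: C1→A 14·6=84, C2→A 15·17=255, C3→A 9·8=72, C4→A 14·15=210, C5→A 15·8=120, C6→A 4·15=60, C7→A 3·19=57. Service 858; fixed 175; total 1033.
Difference: |1021 − 1033| = 12.

Option 1 is cheaper by 12.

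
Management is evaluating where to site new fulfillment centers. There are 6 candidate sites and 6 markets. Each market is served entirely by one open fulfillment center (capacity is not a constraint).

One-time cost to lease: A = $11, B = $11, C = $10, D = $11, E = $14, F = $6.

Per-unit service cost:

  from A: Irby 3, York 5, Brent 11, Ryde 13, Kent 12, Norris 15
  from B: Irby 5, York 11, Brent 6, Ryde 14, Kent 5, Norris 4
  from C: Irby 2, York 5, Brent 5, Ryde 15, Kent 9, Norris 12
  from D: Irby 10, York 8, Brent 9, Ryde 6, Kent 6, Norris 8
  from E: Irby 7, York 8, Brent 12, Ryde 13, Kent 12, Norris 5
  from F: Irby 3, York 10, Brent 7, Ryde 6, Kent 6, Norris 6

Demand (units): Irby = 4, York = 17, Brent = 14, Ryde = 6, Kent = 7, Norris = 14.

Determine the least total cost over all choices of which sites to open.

For any fixed open set, each market goes to its cheapest open site; total = fixed + service.
{B, C, F}: Irby→C 2·4=8, York→C 5·17=85, Brent→C 5·14=70, Ryde→F 6·6=36, Kent→B 5·7=35, Norris→B 4·14=56. Service 290; fixed 27; total 317.
{B, C, D}: Irby→C 2·4=8, York→C 5·17=85, Brent→C 5·14=70, Ryde→D 6·6=36, Kent→B 5·7=35, Norris→B 4·14=56. Service 290; fixed 32; total 322.
{A, B, C, F}: Irby→C 2·4=8, York→A 5·17=85, Brent→C 5·14=70, Ryde→F 6·6=36, Kent→B 5·7=35, Norris→B 4·14=56. Service 290; fixed 38; total 328.
{A, B, C, D, E, F}: Irby→C 2·4=8, York→A 5·17=85, Brent→C 5·14=70, Ryde→D 6·6=36, Kent→B 5·7=35, Norris→B 4·14=56. Service 290; fixed 63; total 353.
No other subset beats 317.

Minimum total cost: 317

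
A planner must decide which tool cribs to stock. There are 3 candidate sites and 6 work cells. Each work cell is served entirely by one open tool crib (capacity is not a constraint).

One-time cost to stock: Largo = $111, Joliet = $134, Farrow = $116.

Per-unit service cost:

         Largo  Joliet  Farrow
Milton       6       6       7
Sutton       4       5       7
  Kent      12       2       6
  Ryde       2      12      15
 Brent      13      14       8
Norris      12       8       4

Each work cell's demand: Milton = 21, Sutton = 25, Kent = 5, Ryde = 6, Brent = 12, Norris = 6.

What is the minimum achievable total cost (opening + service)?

For any fixed open set, each work cell goes to its cheapest open site; total = fixed + service.
{Largo, Farrow}: Milton→Largo 6·21=126, Sutton→Largo 4·25=100, Kent→Farrow 6·5=30, Ryde→Largo 2·6=12, Brent→Farrow 8·12=96, Norris→Farrow 4·6=24. Service 388; fixed 227; total 615.
{Largo}: service 526 + fixed 111 = 637
{Farrow}: Milton→Farrow 7·21=147, Sutton→Farrow 7·25=175, Kent→Farrow 6·5=30, Ryde→Farrow 15·6=90, Brent→Farrow 8·12=96, Norris→Farrow 4·6=24. Service 562; fixed 116; total 678.
{Largo, Joliet, Farrow}: Milton→Largo 6·21=126, Sutton→Largo 4·25=100, Kent→Joliet 2·5=10, Ryde→Largo 2·6=12, Brent→Farrow 8·12=96, Norris→Farrow 4·6=24. Service 368; fixed 361; total 729.
No other subset beats 615.

Minimum total cost: 615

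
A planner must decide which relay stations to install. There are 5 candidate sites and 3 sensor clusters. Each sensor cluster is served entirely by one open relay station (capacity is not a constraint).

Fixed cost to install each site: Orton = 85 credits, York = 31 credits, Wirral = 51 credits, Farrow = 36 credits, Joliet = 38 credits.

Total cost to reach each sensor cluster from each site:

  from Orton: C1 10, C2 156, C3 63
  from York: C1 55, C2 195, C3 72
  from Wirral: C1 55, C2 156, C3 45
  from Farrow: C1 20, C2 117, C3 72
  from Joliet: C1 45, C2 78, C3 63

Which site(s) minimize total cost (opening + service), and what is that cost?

Open Joliet only; minimum total cost 224.

For any fixed open set, each sensor cluster goes to its cheapest open site; total = fixed + service.
{Joliet}: C1→Joliet 45, C2→Joliet 78, C3→Joliet 63. Service 186; fixed 38; total 224.
{Farrow, Joliet}: service 161 + fixed 74 = 235
{Farrow}: service 209 + fixed 36 = 245
{Orton, York, Wirral, Farrow, Joliet}: service 133 + fixed 241 = 374
No other subset beats 224.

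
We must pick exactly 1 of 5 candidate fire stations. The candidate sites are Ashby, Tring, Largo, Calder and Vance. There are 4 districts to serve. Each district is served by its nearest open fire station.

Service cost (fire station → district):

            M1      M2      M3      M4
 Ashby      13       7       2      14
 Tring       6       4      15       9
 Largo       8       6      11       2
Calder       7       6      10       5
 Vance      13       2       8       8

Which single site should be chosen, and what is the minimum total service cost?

With exactly 1 open, each district uses its cheapest among the chosen.
{Largo}: M1→Largo 8, M2→Largo 6, M3→Largo 11, M4→Largo 2. Service cost 27.
{Calder}: service cost 28
{Vance}: service cost 31
Among all 5 size-1 choices, {Largo} is lowest.

Choose Largo only; total service cost 27.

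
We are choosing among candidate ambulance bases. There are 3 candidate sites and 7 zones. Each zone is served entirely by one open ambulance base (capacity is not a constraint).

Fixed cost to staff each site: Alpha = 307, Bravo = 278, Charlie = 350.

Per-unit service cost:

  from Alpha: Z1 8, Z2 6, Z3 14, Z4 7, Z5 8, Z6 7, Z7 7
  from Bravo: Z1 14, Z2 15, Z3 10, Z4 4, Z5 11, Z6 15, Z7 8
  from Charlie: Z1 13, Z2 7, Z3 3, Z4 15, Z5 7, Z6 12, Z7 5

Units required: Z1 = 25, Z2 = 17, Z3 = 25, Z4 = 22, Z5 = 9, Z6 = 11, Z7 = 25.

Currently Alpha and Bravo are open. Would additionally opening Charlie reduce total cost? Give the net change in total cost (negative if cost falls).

No — net change +116 (cost rises by 116).

Current service cost with {Alpha, Bravo}: 964.
Adding Charlie: each zone re-picks its cheapest; new service cost 730, saving 234.
Extra fixed cost: 350. Net change = 350 − 234 = 116.
(Totals: 1549 → 1665.)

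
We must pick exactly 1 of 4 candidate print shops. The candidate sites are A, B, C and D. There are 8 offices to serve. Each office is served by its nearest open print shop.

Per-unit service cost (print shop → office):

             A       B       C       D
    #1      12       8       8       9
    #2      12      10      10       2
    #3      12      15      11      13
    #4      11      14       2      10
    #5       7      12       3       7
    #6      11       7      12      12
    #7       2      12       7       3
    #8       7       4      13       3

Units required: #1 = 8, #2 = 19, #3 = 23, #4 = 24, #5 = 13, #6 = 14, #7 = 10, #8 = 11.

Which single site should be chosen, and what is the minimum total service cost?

Choose D only; total service cost 971.

With exactly 1 open, each office uses its cheapest among the chosen.
{D}: #1→D 9·8=72, #2→D 2·19=38, #3→D 13·23=299, #4→D 10·24=240, #5→D 7·13=91, #6→D 12·14=168, #7→D 3·10=30, #8→D 3·11=33. Service cost 971.
{C}: service cost 975
{A}: service cost 1206
Among all 4 size-1 choices, {D} is lowest.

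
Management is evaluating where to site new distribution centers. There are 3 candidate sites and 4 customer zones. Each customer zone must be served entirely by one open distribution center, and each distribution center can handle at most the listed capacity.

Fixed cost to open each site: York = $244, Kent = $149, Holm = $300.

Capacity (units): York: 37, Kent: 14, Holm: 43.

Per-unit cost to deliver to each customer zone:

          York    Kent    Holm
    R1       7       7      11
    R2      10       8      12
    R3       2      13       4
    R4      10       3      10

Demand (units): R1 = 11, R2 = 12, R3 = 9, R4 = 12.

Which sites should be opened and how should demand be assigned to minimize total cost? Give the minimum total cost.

Minimum total cost: 644

Open {York, Kent}: R1→York 7·11=77, R2→York 10·12=120, R3→York 2·9=18, R4→Kent 3·12=36.
Loads: York carries 32/37, Kent carries 12/14. Service 251; fixed 393; total 644.
Next best feasible plan costs 704.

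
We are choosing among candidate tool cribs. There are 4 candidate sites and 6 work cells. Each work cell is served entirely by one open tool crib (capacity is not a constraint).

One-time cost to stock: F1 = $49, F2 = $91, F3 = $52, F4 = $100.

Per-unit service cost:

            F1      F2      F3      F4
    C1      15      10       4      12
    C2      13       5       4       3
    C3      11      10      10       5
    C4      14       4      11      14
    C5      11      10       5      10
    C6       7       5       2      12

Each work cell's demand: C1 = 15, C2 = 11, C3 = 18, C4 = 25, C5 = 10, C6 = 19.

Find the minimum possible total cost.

Minimum total cost: 614

For any fixed open set, each work cell goes to its cheapest open site; total = fixed + service.
{F2, F3, F4}: C1→F3 4·15=60, C2→F4 3·11=33, C3→F4 5·18=90, C4→F2 4·25=100, C5→F3 5·10=50, C6→F3 2·19=38. Service 371; fixed 243; total 614.
{F2, F3}: service 472 + fixed 143 = 615
{F1, F2, F3, F4}: service 371 + fixed 292 = 663
{F1}: service 1159 + fixed 49 = 1208
No other subset beats 614.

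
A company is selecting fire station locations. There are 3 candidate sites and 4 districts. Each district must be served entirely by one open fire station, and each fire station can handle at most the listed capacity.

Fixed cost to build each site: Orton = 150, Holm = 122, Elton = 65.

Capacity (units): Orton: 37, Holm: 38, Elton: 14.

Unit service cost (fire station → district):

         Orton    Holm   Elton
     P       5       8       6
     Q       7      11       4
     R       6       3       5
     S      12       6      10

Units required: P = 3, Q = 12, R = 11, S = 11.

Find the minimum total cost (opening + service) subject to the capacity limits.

Open {Holm, Elton}: P→Holm 8·3=24, Q→Elton 4·12=48, R→Holm 3·11=33, S→Holm 6·11=66.
Loads: Holm carries 25/38, Elton carries 12/14. Service 171; fixed 187; total 358.
Next best feasible plan costs 377.

Minimum total cost: 358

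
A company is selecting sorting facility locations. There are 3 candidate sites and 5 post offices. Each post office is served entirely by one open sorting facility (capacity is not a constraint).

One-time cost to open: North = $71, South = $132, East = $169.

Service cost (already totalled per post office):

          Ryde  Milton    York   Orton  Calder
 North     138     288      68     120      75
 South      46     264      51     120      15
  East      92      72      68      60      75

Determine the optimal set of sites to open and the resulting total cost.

Open East only; minimum total cost 536.

For any fixed open set, each post office goes to its cheapest open site; total = fixed + service.
{East}: Ryde→East 92, Milton→East 72, York→East 68, Orton→East 60, Calder→East 75. Service 367; fixed 169; total 536.
{South, East}: service 244 + fixed 301 = 545
{North, East}: service 367 + fixed 240 = 607
{North, South, East}: service 244 + fixed 372 = 616
No other subset beats 536.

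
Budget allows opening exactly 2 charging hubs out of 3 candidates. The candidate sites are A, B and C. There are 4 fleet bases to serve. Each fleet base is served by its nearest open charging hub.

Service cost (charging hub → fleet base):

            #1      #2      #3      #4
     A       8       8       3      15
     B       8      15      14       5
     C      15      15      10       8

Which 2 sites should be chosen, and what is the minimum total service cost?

Choose A and B; total service cost 24.

With exactly 2 open, each fleet base uses its cheapest among the chosen.
{A, B}: #1→A 8, #2→A 8, #3→A 3, #4→B 5. Service cost 24.
{A, C}: service cost 27
{B, C}: service cost 38
Among all 3 size-2 choices, {A, B} is lowest.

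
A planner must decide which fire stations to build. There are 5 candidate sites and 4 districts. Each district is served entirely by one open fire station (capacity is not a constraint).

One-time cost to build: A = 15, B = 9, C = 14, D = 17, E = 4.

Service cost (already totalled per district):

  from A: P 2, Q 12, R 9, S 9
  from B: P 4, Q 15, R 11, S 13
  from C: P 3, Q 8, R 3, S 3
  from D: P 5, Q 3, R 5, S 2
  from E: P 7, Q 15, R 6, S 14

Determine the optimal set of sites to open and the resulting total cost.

Open C only; minimum total cost 31.

For any fixed open set, each district goes to its cheapest open site; total = fixed + service.
{C}: P→C 3, Q→C 8, R→C 3, S→C 3. Service 17; fixed 14; total 31.
{D}: service 15 + fixed 17 = 32
{C, E}: P→C 3, Q→C 8, R→C 3, S→C 3. Service 17; fixed 18; total 35.
{A, B, C, D, E}: P→A 2, Q→D 3, R→C 3, S→D 2. Service 10; fixed 59; total 69.
No other subset beats 31.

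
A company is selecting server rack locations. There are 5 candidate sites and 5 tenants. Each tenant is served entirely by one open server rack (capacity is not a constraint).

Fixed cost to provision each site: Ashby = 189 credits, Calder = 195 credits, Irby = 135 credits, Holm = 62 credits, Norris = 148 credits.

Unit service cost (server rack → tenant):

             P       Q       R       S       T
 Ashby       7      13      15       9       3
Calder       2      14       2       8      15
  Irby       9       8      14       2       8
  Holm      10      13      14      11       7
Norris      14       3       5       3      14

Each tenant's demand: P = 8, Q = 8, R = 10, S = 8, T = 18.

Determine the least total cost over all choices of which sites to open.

For any fixed open set, each tenant goes to its cheapest open site; total = fixed + service.
{Holm, Norris}: P→Holm 10·8=80, Q→Norris 3·8=24, R→Norris 5·10=50, S→Norris 3·8=24, T→Holm 7·18=126. Service 304; fixed 210; total 514.
{Ashby, Norris}: P→Ashby 7·8=56, Q→Norris 3·8=24, R→Norris 5·10=50, S→Norris 3·8=24, T→Ashby 3·18=54. Service 208; fixed 337; total 545.
{Irby}: P→Irby 9·8=72, Q→Irby 8·8=64, R→Irby 14·10=140, S→Irby 2·8=16, T→Irby 8·18=144. Service 436; fixed 135; total 571.
{Ashby, Calder, Irby, Holm, Norris}: service 130 + fixed 729 = 859
No other subset beats 514.

Minimum total cost: 514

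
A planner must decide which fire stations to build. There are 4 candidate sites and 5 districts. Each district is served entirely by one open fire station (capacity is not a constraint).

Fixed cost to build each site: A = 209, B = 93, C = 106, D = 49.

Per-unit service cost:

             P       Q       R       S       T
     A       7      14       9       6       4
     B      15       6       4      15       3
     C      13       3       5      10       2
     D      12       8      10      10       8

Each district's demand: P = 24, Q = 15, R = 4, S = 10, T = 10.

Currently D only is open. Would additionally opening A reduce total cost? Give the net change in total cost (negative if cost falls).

Current service cost with {D}: 628.
Adding A: each district re-picks its cheapest; new service cost 424, saving 204.
Extra fixed cost: 209. Net change = 209 − 204 = 5.
(Totals: 677 → 682.)

No — net change +5 (cost rises by 5).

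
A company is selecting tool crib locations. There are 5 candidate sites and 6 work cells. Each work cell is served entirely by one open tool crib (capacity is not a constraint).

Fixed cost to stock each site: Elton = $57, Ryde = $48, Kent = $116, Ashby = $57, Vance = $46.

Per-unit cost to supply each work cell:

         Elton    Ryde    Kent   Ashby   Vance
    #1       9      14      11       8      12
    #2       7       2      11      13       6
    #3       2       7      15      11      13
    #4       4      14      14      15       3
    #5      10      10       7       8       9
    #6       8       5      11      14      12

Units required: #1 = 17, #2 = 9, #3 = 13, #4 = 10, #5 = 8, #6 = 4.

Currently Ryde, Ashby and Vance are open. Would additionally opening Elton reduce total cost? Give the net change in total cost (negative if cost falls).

Current service cost with {Ryde, Ashby, Vance}: 359.
Adding Elton: each work cell re-picks its cheapest; new service cost 294, saving 65.
Extra fixed cost: 57. Net change = 57 − 65 = -8.
(Totals: 510 → 502.)

Yes — net change −8 (cost falls by 8).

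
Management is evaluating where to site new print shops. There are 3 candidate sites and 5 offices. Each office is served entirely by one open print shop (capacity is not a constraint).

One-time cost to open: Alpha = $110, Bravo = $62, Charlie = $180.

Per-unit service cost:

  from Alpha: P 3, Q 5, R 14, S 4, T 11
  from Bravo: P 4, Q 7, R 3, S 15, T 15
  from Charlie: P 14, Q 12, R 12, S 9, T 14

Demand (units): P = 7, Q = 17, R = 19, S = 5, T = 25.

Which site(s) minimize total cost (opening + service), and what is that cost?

Open Alpha and Bravo; minimum total cost 630.

For any fixed open set, each office goes to its cheapest open site; total = fixed + service.
{Alpha, Bravo}: P→Alpha 3·7=21, Q→Alpha 5·17=85, R→Bravo 3·19=57, S→Alpha 4·5=20, T→Alpha 11·25=275. Service 458; fixed 172; total 630.
{Bravo}: service 654 + fixed 62 = 716
{Alpha}: service 667 + fixed 110 = 777
{Alpha, Bravo, Charlie}: P→Alpha 3·7=21, Q→Alpha 5·17=85, R→Bravo 3·19=57, S→Alpha 4·5=20, T→Alpha 11·25=275. Service 458; fixed 352; total 810.
No other subset beats 630.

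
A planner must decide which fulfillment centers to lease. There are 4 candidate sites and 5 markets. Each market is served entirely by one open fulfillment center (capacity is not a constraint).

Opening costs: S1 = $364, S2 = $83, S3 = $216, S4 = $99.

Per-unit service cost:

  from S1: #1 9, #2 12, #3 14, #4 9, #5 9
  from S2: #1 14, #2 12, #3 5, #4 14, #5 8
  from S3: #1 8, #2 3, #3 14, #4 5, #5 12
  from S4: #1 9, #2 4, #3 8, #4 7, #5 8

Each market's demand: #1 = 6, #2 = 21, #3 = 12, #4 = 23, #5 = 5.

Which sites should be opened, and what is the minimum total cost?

Open S4 only; minimum total cost 534.

For any fixed open set, each market goes to its cheapest open site; total = fixed + service.
{S4}: #1→S4 9·6=54, #2→S4 4·21=84, #3→S4 8·12=96, #4→S4 7·23=161, #5→S4 8·5=40. Service 435; fixed 99; total 534.
{S2, S4}: service 399 + fixed 182 = 581
{S2, S3}: #1→S3 8·6=48, #2→S3 3·21=63, #3→S2 5·12=60, #4→S3 5·23=115, #5→S2 8·5=40. Service 326; fixed 299; total 625.
{S1, S2, S3, S4}: service 326 + fixed 762 = 1088
No other subset beats 534.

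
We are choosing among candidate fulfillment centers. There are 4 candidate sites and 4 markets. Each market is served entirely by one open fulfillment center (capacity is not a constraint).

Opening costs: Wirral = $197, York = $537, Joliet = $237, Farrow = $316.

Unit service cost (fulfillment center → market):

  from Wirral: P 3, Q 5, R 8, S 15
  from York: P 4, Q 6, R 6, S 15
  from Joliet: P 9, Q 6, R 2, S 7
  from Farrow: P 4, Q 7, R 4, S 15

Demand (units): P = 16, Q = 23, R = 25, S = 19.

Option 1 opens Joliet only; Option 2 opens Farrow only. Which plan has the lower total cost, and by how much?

Option 1: {Joliet}: P→Joliet 9·16=144, Q→Joliet 6·23=138, R→Joliet 2·25=50, S→Joliet 7·19=133. Service 465; fixed 237; total 702.
Option 2: {Farrow}: P→Farrow 4·16=64, Q→Farrow 7·23=161, R→Farrow 4·25=100, S→Farrow 15·19=285. Service 610; fixed 316; total 926.
Difference: |702 − 926| = 224.

Option 1 is cheaper by 224.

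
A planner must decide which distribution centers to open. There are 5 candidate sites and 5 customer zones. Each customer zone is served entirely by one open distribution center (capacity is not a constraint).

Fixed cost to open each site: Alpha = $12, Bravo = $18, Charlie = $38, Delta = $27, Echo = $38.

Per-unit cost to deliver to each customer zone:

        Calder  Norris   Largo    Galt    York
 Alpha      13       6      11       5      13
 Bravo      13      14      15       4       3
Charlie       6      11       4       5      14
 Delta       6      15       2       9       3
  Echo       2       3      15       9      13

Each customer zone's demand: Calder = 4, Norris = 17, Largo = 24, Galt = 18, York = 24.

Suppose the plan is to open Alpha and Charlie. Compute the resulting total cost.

Total cost: 674

Each customer zone is assigned to its cheapest site among the open ones.
{Alpha, Charlie}: Calder→Charlie 6·4=24, Norris→Alpha 6·17=102, Largo→Charlie 4·24=96, Galt→Alpha 5·18=90, York→Alpha 13·24=312. Service 624; fixed 50; total 674.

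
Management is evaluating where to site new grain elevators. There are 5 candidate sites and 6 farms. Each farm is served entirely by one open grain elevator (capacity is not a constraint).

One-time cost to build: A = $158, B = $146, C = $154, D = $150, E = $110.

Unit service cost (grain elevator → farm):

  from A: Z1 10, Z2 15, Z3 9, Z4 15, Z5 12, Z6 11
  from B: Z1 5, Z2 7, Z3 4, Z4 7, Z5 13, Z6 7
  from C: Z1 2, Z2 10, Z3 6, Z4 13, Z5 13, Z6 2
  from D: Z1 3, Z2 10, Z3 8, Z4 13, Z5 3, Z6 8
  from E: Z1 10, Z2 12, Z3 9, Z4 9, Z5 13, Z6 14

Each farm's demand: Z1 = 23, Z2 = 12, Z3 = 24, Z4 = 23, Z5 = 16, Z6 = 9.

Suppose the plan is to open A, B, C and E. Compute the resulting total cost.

Each farm is assigned to its cheapest site among the open ones.
{A, B, C, E}: Z1→C 2·23=46, Z2→B 7·12=84, Z3→B 4·24=96, Z4→B 7·23=161, Z5→A 12·16=192, Z6→C 2·9=18. Service 597; fixed 568; total 1165.

Total cost: 1165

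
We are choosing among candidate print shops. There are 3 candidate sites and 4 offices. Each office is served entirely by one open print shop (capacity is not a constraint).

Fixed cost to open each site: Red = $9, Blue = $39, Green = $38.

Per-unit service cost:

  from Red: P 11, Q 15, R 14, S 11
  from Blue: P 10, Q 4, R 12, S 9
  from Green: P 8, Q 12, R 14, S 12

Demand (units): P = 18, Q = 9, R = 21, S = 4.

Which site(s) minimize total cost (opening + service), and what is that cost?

For any fixed open set, each office goes to its cheapest open site; total = fixed + service.
{Blue}: P→Blue 10·18=180, Q→Blue 4·9=36, R→Blue 12·21=252, S→Blue 9·4=36. Service 504; fixed 39; total 543.
{Blue, Green}: P→Green 8·18=144, Q→Blue 4·9=36, R→Blue 12·21=252, S→Blue 9·4=36. Service 468; fixed 77; total 545.
{Red, Blue}: service 504 + fixed 48 = 552
{Red, Blue, Green}: P→Green 8·18=144, Q→Blue 4·9=36, R→Blue 12·21=252, S→Blue 9·4=36. Service 468; fixed 86; total 554.
No other subset beats 543.

Open Blue only; minimum total cost 543.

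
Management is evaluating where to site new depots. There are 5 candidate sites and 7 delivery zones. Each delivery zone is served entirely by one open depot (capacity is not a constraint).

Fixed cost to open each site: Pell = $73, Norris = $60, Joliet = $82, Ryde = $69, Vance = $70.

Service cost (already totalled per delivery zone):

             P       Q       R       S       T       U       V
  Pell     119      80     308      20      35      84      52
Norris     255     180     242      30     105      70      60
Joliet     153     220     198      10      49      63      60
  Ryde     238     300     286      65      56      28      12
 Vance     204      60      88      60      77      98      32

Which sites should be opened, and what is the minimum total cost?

Open Pell, Ryde and Vance; minimum total cost 574.

For any fixed open set, each delivery zone goes to its cheapest open site; total = fixed + service.
{Pell, Ryde, Vance}: P→Pell 119, Q→Vance 60, R→Vance 88, S→Pell 20, T→Pell 35, U→Ryde 28, V→Ryde 12. Service 362; fixed 212; total 574.
{Pell, Vance}: P→Pell 119, Q→Vance 60, R→Vance 88, S→Pell 20, T→Pell 35, U→Pell 84, V→Vance 32. Service 438; fixed 143; total 581.
{Joliet, Vance}: P→Joliet 153, Q→Vance 60, R→Vance 88, S→Joliet 10, T→Joliet 49, U→Joliet 63, V→Vance 32. Service 455; fixed 152; total 607.
{Pell, Norris, Joliet, Ryde, Vance}: service 352 + fixed 354 = 706
No other subset beats 574.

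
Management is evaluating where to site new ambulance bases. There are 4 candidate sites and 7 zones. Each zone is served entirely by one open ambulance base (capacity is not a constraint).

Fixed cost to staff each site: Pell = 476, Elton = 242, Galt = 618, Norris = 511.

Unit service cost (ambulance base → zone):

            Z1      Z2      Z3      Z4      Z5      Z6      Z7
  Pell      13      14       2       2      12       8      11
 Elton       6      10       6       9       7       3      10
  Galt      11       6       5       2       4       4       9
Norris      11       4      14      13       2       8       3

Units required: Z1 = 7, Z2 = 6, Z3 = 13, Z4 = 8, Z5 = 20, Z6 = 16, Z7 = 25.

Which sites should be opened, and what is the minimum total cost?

For any fixed open set, each zone goes to its cheapest open site; total = fixed + service.
{Elton}: Z1→Elton 6·7=42, Z2→Elton 10·6=60, Z3→Elton 6·13=78, Z4→Elton 9·8=72, Z5→Elton 7·20=140, Z6→Elton 3·16=48, Z7→Elton 10·25=250. Service 690; fixed 242; total 932.
{Elton, Norris}: service 379 + fixed 753 = 1132
{Norris}: service 630 + fixed 511 = 1141
{Pell, Elton, Galt, Norris}: Z1→Elton 6·7=42, Z2→Norris 4·6=24, Z3→Pell 2·13=26, Z4→Pell 2·8=16, Z5→Norris 2·20=40, Z6→Elton 3·16=48, Z7→Norris 3·25=75. Service 271; fixed 1847; total 2118.
No other subset beats 932.

Open Elton only; minimum total cost 932.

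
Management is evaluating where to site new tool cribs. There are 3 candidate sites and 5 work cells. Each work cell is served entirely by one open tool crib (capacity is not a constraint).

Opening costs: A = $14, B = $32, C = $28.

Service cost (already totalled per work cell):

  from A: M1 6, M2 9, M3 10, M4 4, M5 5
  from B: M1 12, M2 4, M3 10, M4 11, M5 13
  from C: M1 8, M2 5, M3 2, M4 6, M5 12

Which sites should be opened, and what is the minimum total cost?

Open A only; minimum total cost 48.

For any fixed open set, each work cell goes to its cheapest open site; total = fixed + service.
{A}: M1→A 6, M2→A 9, M3→A 10, M4→A 4, M5→A 5. Service 34; fixed 14; total 48.
{C}: M1→C 8, M2→C 5, M3→C 2, M4→C 6, M5→C 12. Service 33; fixed 28; total 61.
{A, C}: service 22 + fixed 42 = 64
{A, B, C}: service 21 + fixed 74 = 95
(All 7 nonempty subsets were checked; A only is lowest.)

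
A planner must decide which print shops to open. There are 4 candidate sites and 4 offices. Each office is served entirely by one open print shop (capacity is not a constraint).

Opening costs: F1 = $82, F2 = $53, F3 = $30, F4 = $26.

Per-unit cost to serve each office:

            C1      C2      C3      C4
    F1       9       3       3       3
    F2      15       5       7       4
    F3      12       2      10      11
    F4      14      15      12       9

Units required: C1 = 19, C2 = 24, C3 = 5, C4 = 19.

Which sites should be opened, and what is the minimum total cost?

For any fixed open set, each office goes to its cheapest open site; total = fixed + service.
{F1}: C1→F1 9·19=171, C2→F1 3·24=72, C3→F1 3·5=15, C4→F1 3·19=57. Service 315; fixed 82; total 397.
{F1, F3}: service 291 + fixed 112 = 403
{F1, F4}: service 315 + fixed 108 = 423
{F1, F2, F3, F4}: C1→F1 9·19=171, C2→F3 2·24=48, C3→F1 3·5=15, C4→F1 3·19=57. Service 291; fixed 191; total 482.
No other subset beats 397.

Open F1 only; minimum total cost 397.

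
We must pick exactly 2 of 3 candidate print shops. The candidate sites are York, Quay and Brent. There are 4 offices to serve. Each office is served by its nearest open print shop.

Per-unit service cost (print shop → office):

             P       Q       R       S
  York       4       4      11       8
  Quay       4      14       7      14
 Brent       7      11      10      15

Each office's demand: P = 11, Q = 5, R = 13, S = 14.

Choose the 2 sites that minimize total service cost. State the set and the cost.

With exactly 2 open, each office uses its cheapest among the chosen.
{York, Quay}: P→York 4·11=44, Q→York 4·5=20, R→Quay 7·13=91, S→York 8·14=112. Service cost 267.
{York, Brent}: service cost 306
{Quay, Brent}: service cost 386
Among all 3 size-2 choices, {York, Quay} is lowest.

Choose York and Quay; total service cost 267.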